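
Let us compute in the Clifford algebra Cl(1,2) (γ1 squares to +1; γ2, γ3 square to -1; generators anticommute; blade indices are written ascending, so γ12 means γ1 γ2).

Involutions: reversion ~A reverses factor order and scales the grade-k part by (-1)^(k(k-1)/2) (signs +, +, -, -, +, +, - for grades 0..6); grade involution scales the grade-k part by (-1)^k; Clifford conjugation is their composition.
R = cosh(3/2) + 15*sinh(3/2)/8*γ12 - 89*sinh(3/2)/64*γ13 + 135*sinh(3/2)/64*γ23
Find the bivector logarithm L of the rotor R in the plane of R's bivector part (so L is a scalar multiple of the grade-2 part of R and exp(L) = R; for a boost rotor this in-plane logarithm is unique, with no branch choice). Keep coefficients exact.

The scalar part of R is cosh(3/2), so cosh pins the rapidity up to sign — the sign comes from the bivector part; dividing that part by sinh of the rapidity yields the plane, and the in-plane L = rapidity * plane is unique because the two sign choices cancel.
Concretely: cosh(rapidity) = cosh(3/2) gives rapidity = ±3/2, and since rapidity/sinh(rapidity) is even the sign is immaterial: L = (rapidity/sinh(rapidity)) * <R>_2 = (3/(2*sinh(3/2))) * <R>_2.
Answer: 45/16*γ12 - 267/128*γ13 + 405/128*γ23


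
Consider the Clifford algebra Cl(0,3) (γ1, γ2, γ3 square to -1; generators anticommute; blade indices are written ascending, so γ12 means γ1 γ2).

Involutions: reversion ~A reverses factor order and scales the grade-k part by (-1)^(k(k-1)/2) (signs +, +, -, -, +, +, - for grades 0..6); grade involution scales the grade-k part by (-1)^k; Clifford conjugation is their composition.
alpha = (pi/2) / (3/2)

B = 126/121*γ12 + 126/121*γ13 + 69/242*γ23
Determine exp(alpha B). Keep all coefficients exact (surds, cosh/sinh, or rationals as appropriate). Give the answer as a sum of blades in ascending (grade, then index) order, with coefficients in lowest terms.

B^2 term by term: the squares give (126/121)^2*(γ12)^2 + (126/121)^2*(γ13)^2 + (69/242)^2*(γ23)^2 = 15876/14641*(-1) + 15876/14641*(-1) + 4761/58564*(-1) = -9/4 (each basis 2-blade squares to minus the product of its generators' squares); cross terms between blades sharing an index anticommute and cancel. So B^2 = -9/4.
B^2 = -9/4 — circular case — the even/odd split gives cos and sin: l = 3/2, alpha*l = pi/2, so exp(alpha B) = cos(pi/2) + (sin(pi/2)/(3/2))*B = 0 + (2/3)*B.
Answer: 84/121*γ12 + 84/121*γ13 + 23/121*γ23


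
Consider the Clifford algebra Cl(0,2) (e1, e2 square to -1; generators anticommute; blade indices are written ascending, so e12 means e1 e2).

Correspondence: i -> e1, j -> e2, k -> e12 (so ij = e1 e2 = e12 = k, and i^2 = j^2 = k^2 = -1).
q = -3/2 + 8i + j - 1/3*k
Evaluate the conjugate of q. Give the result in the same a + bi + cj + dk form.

In blades: q = -3/2 + 8*e1 + e2 - 1/3*e12.
Conjugation here is Clifford conjugation: the scalar is fixed and the grade-1 and grade-2 blades all flip sign, giving -3/2 - 8*e1 - e2 + 1/3*e12; translating back:
Answer: -3/2 - 8i - j + 1/3*k


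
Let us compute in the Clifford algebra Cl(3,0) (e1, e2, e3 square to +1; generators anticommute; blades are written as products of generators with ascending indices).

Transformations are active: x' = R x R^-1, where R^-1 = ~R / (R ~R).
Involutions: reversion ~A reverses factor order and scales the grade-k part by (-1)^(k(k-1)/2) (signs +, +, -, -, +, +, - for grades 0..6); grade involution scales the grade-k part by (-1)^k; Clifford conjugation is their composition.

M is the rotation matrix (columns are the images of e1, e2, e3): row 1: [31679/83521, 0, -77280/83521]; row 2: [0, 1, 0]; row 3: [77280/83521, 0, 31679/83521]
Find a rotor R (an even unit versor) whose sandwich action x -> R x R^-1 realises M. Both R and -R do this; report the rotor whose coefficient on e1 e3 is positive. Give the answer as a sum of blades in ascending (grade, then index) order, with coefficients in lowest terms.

Method: write R = a + b12*e1 e2 + b13*e1 e3 + b23*e2 e3 with a^2 + b12^2 + b13^2 + b23^2 = 1 (so R^-1 = ~R). Expanding the columns R e_j ~R gives tr M = 4a^2 - 1 and, from the antisymmetric part, M21 - M12 = -4a*b12, M13 - M31 = 4a*b13, M32 - M23 = -4a*b23.
Here tr M = 146879/83521, so a^2 = (1 + tr M)/4 = 57600/83521 and a = ±240/289. Taking a = 240/289: M21 - M12 = 0, M13 - M31 = -154560/83521, M32 - M23 = 0, giving b12 = 0, b13 = -161/289, b23 = 0, i.e. R = 240/289 - 161/289*e1 e3.
Its e1 e3 coefficient is negative, so report the other preimage -R.
Answer: -240/289 + 161/289*e1 e3. Note: both R and -R realise this M (trace 146879/83521); the covering map identifies them, and the e1 e3-coefficient sign is the tie-breaker.


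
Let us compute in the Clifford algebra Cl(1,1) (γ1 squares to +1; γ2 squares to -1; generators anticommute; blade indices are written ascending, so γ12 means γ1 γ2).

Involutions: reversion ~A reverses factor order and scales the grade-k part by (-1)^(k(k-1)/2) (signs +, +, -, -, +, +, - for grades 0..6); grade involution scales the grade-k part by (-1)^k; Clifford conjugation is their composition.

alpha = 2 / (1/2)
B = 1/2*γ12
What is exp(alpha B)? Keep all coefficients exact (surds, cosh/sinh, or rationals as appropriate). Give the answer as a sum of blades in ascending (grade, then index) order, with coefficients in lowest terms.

B^2 = (1/2)^2*(γ12)^2 = 1/4*(+1) = 1/4 (a basis 2-blade squares to minus the product of its generators' squares).
B^2 = 1/4 — since the square is positive, the closed form is hyperbolic: l = 1/2, alpha*l = 2, so exp(alpha B) = cosh(2) + (sinh(2)/(1/2))*B = cosh(2) + (2*sinh(2))*B.
Answer: cosh(2) + sinh(2)*γ12


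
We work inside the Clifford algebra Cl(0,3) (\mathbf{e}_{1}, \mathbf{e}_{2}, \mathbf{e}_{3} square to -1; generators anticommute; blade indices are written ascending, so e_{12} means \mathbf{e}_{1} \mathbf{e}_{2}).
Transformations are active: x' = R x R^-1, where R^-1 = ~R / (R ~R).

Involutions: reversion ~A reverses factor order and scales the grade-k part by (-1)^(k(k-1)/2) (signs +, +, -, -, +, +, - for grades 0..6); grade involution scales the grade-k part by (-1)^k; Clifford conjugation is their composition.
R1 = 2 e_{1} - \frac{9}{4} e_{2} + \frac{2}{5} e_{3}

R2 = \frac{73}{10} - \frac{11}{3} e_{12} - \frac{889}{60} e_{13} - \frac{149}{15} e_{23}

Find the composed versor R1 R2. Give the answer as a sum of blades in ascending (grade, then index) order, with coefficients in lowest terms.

Distribute over the terms of R1 (each basis-blade product reordered to ascending indices, repeated generators contracted through their squares):
(2 e_{1}) R2 = \frac{73}{5} e_{1} + \frac{22}{3} e_{2} + \frac{889}{30} e_{3} - \frac{298}{15} e_{123}
(-\frac{9}{4} e_{2}) R2 = \frac{33}{4} e_{1} - \frac{657}{40} e_{2} - \frac{447}{20} e_{3} - \frac{2667}{80} e_{123}
(\frac{2}{5} e_{3}) R2 = -\frac{889}{150} e_{1} - \frac{298}{75} e_{2} + \frac{73}{25} e_{3} - \frac{22}{15} e_{123}
Summing the partial products and collecting blades:
Answer: \frac{5077}{300} e_{1} - \frac{2613}{200} e_{2} + \frac{3061}{300} e_{3} - \frac{13121}{240} e_{123}


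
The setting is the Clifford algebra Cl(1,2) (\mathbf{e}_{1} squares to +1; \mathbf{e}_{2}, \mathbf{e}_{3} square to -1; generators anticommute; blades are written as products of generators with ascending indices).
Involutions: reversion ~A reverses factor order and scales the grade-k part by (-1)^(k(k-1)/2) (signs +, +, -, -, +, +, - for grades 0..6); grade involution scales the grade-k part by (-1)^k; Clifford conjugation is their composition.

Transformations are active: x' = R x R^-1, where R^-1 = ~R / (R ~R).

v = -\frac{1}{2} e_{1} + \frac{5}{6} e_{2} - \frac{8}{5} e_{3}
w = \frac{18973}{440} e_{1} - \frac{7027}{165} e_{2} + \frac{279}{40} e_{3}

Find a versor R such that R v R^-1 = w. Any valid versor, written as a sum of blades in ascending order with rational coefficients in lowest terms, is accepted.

Equal squares first: v^2 = w^2 = -\frac{676}{225}. Then v + w = \frac{18753}{440} e_{1} - \frac{4593}{110} e_{2} + \frac{43}{8} e_{3} is a versor taking v to w, provided it is invertible.
Answer: \frac{18753}{440} e_{1} - \frac{4593}{110} e_{2} + \frac{43}{8} e_{3}


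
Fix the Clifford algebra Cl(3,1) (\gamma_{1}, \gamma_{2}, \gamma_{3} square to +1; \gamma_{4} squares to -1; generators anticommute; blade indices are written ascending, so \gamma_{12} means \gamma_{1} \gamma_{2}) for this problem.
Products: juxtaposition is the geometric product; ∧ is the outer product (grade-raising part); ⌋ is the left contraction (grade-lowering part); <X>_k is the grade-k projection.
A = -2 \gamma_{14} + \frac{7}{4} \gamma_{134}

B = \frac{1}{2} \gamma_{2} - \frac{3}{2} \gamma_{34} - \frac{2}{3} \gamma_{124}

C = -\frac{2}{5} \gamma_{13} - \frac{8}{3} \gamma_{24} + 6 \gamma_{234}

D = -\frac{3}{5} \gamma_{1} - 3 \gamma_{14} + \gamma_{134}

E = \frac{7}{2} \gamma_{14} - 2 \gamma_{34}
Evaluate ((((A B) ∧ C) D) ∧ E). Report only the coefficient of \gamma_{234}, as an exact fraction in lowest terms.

step 1: -\frac{21}{8} \gamma_{1} - \frac{4}{3} \gamma_{2} + 3 \gamma_{13} + \frac{7}{6} \gamma_{23} + \gamma_{124} + \frac{7}{8} \gamma_{1234}
step 2: -\frac{8}{15} \gamma_{123} + 7 \gamma_{124} - \frac{31}{4} \gamma_{1234}
step 3: \frac{115}{4} \gamma_{2} + \frac{3057}{100} \gamma_{23} - \frac{71}{15} \gamma_{24} - \frac{61}{20} \gamma_{234}
step 4: -\frac{805}{8} \gamma_{124} - \frac{115}{2} \gamma_{234} + \frac{21399}{200} \gamma_{1234}
Answer: -\frac{115}{2}


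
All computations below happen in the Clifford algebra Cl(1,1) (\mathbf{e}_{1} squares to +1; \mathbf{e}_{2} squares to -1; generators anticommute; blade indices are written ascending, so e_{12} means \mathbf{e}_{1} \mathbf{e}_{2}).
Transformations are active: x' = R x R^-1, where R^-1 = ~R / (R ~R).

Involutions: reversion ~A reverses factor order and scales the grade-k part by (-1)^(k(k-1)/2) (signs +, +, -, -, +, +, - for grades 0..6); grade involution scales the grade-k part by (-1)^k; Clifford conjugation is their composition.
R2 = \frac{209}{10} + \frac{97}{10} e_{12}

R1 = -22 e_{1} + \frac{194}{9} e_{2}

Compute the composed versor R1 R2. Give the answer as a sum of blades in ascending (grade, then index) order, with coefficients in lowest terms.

Distribute over the terms of R1 (each basis-blade product reordered to ascending indices, repeated generators contracted through their squares):
(-22 e_{1}) R2 = -\frac{2299}{5} e_{1} - \frac{1067}{5} e_{2}
(\frac{194}{9} e_{2}) R2 = \frac{9409}{45} e_{1} + \frac{20273}{45} e_{2}
Summing the partial products and collecting blades:
Answer: -\frac{11282}{45} e_{1} + \frac{2134}{9} e_{2}


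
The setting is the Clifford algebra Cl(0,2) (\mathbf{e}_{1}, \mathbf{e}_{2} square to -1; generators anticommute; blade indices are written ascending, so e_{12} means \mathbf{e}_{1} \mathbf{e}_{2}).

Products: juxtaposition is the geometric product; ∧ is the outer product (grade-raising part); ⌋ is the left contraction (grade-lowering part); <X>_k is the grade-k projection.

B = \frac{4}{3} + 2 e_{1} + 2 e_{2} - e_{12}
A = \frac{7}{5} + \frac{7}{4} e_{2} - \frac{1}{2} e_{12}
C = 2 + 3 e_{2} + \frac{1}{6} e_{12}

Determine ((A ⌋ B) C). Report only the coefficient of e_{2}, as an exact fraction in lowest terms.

step 1: -\frac{32}{15} + \frac{21}{20} e_{1} + \frac{14}{5} e_{2} - \frac{7}{5} e_{12}
step 2: -\frac{373}{30} + \frac{203}{30} e_{1} - \frac{39}{40} e_{2} - \frac{1}{180} e_{12}
Answer: -\frac{39}{40}


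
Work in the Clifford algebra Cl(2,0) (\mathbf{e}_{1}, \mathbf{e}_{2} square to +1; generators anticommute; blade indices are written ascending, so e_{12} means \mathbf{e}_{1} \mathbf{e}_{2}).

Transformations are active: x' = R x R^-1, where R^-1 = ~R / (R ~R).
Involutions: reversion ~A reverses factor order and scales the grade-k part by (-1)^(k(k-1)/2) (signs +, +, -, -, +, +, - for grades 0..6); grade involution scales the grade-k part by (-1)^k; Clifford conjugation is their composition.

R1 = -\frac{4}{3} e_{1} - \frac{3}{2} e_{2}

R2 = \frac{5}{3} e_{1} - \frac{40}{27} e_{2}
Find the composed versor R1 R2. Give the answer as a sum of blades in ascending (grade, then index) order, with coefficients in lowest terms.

Distribute over the terms of R1 (each basis-blade product reordered to ascending indices, repeated generators contracted through their squares):
(-\frac{4}{3} e_{1}) R2 = -\frac{20}{9} + \frac{160}{81} e_{12}
(-\frac{3}{2} e_{2}) R2 = \frac{20}{9} + \frac{5}{2} e_{12}
Summing the partial products and collecting blades:
Answer: \frac{725}{162} e_{12}


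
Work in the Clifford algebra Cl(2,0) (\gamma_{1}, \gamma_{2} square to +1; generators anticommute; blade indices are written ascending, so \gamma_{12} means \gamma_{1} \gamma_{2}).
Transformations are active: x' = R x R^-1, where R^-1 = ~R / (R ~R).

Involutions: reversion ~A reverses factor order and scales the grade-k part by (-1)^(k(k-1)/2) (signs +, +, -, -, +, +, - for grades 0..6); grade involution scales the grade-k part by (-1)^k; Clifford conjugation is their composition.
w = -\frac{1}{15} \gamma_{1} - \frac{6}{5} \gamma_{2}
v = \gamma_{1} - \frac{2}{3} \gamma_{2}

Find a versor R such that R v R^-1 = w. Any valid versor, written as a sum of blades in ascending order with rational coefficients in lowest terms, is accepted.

Sketch: the shared square \frac{13}{9} makes R = v + w = \frac{14}{15} \gamma_{1} - \frac{28}{15} \gamma_{2} the natural versor; its sandwich fixes that direction, negates (v - w)/2, and sends v to w.
Answer: \frac{14}{15} \gamma_{1} - \frac{28}{15} \gamma_{2}


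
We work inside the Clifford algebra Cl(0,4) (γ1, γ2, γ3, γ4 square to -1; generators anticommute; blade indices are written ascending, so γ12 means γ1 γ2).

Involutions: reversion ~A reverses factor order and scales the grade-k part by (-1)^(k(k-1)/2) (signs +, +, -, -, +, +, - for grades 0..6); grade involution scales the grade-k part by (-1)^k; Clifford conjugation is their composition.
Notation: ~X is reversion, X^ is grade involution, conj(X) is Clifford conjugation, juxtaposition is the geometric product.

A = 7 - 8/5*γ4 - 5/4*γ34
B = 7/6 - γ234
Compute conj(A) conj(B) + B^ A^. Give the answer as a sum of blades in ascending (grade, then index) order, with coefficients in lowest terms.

first term: 49/6 + 5/4*γ2 + 28/15*γ4 + 8/5*γ23 + 35/24*γ34 - 7*γ234
second term: 49/6 + 5/4*γ2 + 28/15*γ4 - 8/5*γ23 - 35/24*γ34 + 7*γ234
Answer: 49/3 + 5/2*γ2 + 56/15*γ4


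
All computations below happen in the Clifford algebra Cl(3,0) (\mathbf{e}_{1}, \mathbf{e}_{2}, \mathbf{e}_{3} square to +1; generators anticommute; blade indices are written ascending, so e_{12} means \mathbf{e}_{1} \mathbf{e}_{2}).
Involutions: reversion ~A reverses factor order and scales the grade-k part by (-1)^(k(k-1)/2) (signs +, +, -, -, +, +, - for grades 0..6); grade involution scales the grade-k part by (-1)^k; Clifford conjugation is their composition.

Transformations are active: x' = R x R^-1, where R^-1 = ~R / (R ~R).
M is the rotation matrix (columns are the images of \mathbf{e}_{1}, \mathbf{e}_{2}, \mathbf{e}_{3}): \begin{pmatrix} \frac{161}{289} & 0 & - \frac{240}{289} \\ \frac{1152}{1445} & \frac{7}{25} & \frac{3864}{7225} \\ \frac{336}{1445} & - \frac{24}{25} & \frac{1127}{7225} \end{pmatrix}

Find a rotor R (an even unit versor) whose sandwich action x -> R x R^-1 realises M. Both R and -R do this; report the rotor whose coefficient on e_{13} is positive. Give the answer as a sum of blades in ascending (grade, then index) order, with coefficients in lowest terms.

Method: write R = a + b12*e_{12} + b13*e_{13} + b23*e_{23} with a^2 + b12^2 + b13^2 + b23^2 = 1 (so R^-1 = ~R). Expanding the columns R e_j ~R gives tr M = 4a^2 - 1 and, from the antisymmetric part, M21 - M12 = -4a*b12, M13 - M31 = 4a*b13, M32 - M23 = -4a*b23.
Here tr M = \frac{287}{289}, so a^2 = (1 + tr M)/4 = \frac{144}{289} and a = ±\frac{12}{17}. Taking a = \frac{12}{17}: M21 - M12 = \frac{1152}{1445}, M13 - M31 = -\frac{1536}{1445}, M32 - M23 = -\frac{432}{289}, giving b12 = -\frac{24}{85}, b13 = -\frac{32}{85}, b23 = \frac{9}{17}, i.e. R = \frac{12}{17} - \frac{24}{85} e_{12} - \frac{32}{85} e_{13} + \frac{9}{17} e_{23}.
Its e_{13} coefficient is negative, so report the other preimage -R.
Answer: -\frac{12}{17} + \frac{24}{85} e_{12} + \frac{32}{85} e_{13} - \frac{9}{17} e_{23}. Sheet selection: the two-to-one cover makes ±R indistinguishable at the matrix level (trace \frac{287}{289}), so uniqueness comes from the required sign on e_{13}.


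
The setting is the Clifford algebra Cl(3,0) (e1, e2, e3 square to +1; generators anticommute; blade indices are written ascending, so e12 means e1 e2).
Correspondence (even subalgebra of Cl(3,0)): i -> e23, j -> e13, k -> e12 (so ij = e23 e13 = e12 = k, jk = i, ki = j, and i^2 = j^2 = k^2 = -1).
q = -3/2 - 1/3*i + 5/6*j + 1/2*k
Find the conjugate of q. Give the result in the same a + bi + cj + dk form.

In blades: q = -3/2 + 1/2*e12 + 5/6*e13 - 1/3*e23.
Quaternion conjugation is reversion on the even subalgebra: the scalar is fixed and every grade-2 blade flips sign, giving -3/2 - 1/2*e12 - 5/6*e13 + 1/3*e23; translating back:
Answer: -3/2 + 1/3*i - 5/6*j - 1/2*k


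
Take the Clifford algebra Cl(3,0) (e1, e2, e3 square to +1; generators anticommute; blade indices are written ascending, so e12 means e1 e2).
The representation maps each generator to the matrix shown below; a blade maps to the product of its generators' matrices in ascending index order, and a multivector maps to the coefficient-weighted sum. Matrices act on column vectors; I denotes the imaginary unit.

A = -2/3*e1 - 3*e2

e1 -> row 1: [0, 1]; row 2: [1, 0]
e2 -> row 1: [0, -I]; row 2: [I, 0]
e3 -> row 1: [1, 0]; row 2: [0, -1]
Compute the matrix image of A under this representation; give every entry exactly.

M = (-2/3)*rho(e1) + (-3)*rho(e2), summed entrywise:
Answer: row 1: [0, -2/3 + 3*I]; row 2: [-2/3 - 3*I, 0]


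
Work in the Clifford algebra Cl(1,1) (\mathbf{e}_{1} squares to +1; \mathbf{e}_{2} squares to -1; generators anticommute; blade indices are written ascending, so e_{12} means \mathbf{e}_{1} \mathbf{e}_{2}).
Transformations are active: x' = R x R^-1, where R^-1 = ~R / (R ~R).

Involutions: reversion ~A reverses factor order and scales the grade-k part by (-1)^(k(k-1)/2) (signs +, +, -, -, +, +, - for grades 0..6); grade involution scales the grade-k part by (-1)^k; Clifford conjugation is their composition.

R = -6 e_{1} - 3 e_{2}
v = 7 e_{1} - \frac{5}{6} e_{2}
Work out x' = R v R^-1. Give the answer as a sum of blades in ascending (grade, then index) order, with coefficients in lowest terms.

~R = -6 e_{1} - 3 e_{2}, and R ~R = 27, so R^-1 = ~R / (27).
R v = -\frac{89}{2} + 26 e_{12}
Answer: \frac{115}{9} e_{1} + \frac{193}{18} e_{2}


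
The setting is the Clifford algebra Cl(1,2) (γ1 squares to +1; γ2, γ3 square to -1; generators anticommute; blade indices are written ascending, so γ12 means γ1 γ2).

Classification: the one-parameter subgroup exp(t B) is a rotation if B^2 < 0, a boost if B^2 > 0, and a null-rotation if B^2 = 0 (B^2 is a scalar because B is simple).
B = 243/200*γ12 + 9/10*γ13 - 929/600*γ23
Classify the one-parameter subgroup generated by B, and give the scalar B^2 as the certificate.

B^2 term by term: the squares give (243/200)^2*(γ12)^2 + (9/10)^2*(γ13)^2 + (-929/600)^2*(γ23)^2 = 59049/40000*(+1) + 81/100*(+1) + 863041/360000*(-1) = -1/9 (each basis 2-blade squares to minus the product of its generators' squares); cross terms between blades sharing an index anticommute and cancel. So B^2 = -1/9.
Answer: rotation, certificate B^2 = -1/9. The class reads off the invariant scalar -1/9 directly.


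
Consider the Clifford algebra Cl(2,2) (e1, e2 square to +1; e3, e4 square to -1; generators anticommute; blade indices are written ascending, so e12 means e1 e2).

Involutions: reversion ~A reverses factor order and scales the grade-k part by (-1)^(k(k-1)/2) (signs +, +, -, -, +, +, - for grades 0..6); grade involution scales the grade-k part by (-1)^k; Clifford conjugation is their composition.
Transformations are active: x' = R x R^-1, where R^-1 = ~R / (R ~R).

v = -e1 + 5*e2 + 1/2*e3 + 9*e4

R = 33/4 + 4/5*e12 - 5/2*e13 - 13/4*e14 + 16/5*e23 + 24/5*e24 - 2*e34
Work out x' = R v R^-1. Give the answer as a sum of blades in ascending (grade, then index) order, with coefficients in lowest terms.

~R = 33/4 - 4/5*e12 + 5/2*e13 + 13/4*e14 - 16/5*e23 - 24/5*e24 + 2*e34, and R ~R = 2261/100, so R^-1 = ~R / (2261/100).
R v = 105/4*e1 - 11/4*e2 + 29/8*e3 + 46*e4 + 97/10*e123 + 373/20*e124 - 151/8*e134 + 82/5*e234
Answer: 8289/646*e1 - 5625/323*e2 + 9833/646*e3 + 11029/646*e4


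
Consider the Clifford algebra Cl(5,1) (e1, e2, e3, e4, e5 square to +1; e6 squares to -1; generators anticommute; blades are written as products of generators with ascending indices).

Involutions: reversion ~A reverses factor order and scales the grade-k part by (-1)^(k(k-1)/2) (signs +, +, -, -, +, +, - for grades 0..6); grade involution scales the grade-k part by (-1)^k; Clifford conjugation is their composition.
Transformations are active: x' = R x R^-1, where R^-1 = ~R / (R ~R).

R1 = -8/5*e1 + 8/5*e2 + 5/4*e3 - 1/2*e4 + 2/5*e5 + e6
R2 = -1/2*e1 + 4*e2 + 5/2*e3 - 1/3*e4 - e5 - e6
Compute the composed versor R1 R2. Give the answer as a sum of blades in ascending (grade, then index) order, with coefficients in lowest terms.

Distribute over the terms of R1 (each basis-blade product reordered to ascending indices, repeated generators contracted through their squares):
(-8/5*e1) R2 = 4/5 - 32/5*e1 e2 - 4*e1 e3 + 8/15*e1 e4 + 8/5*e1 e5 + 8/5*e1 e6
(8/5*e2) R2 = 32/5 + 4/5*e1 e2 + 4*e2 e3 - 8/15*e2 e4 - 8/5*e2 e5 - 8/5*e2 e6
(5/4*e3) R2 = 25/8 + 5/8*e1 e3 - 5*e2 e3 - 5/12*e3 e4 - 5/4*e3 e5 - 5/4*e3 e6
(-1/2*e4) R2 = 1/6 - 1/4*e1 e4 + 2*e2 e4 + 5/4*e3 e4 + 1/2*e4 e5 + 1/2*e4 e6
(2/5*e5) R2 = -2/5 + 1/5*e1 e5 - 8/5*e2 e5 - e3 e5 + 2/15*e4 e5 - 2/5*e5 e6
(e6) R2 = 1 + 1/2*e1 e6 - 4*e2 e6 - 5/2*e3 e6 + 1/3*e4 e6 + e5 e6
Summing the partial products and collecting blades:
Answer: 1331/120 - 28/5*e1 e2 - 27/8*e1 e3 + 17/60*e1 e4 + 9/5*e1 e5 + 21/10*e1 e6 - e2 e3 + 22/15*e2 e4 - 16/5*e2 e5 - 28/5*e2 e6 + 5/6*e3 e4 - 9/4*e3 e5 - 15/4*e3 e6 + 19/30*e4 e5 + 5/6*e4 e6 + 3/5*e5 e6


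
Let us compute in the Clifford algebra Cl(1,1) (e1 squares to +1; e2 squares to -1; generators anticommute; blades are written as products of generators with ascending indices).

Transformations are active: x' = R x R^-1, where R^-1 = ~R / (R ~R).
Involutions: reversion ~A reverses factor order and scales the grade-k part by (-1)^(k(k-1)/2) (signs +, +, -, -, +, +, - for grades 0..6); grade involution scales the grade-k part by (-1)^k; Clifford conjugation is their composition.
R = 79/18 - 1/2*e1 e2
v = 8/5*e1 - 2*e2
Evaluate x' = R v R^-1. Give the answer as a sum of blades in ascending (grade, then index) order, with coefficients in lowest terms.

~R = 79/18 + 1/2*e1 e2, and R ~R = 1540/81, so R^-1 = ~R / (1540/81).
R v = 271/45*e1 - 359/45*e2
Answer: 9089/7700*e1 - 12961/7700*e2


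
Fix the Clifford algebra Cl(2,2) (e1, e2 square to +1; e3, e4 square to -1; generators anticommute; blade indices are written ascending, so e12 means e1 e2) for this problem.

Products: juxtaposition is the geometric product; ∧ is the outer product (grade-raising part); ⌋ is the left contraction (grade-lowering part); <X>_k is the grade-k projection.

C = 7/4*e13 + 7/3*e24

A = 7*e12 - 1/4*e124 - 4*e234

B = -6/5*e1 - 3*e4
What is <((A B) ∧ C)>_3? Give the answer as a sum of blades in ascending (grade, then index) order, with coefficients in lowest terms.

step 1: 42/5*e2 - 3/4*e12 - 12*e23 + 3/10*e24 - 21*e124 - 24/5*e1234
step 2: -147/10*e123 - 21/40*e1234
step 3: -147/10*e123
Answer: -147/10*e123


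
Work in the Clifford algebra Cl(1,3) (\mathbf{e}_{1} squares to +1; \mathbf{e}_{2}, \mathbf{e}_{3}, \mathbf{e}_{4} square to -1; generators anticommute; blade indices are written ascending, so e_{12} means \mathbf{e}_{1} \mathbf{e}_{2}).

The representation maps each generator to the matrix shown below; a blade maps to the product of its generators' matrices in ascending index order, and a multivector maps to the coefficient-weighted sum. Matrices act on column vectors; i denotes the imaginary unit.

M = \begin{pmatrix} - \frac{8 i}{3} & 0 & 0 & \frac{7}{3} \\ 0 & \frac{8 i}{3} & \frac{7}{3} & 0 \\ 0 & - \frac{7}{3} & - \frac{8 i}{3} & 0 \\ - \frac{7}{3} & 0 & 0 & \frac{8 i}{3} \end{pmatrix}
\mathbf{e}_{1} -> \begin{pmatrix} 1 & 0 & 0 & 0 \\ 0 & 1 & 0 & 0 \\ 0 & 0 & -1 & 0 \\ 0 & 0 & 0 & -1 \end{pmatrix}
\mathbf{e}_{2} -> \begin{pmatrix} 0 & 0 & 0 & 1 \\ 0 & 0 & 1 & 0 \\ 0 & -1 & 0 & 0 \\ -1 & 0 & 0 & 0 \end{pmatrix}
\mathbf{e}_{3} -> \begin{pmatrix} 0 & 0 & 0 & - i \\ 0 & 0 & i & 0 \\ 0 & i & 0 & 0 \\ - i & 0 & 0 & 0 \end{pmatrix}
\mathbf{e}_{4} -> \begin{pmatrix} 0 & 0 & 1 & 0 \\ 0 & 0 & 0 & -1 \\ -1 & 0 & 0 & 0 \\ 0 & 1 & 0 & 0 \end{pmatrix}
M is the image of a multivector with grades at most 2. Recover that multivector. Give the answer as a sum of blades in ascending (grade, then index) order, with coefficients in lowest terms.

Method: the blade images are trace-orthogonal — tr(rho(e_A) rho(e_B)^-1) = 4 if A = B and 0 otherwise — and rho(e_A)^-1 = (e_A)^2 * rho(e_A) with (e_A)^2 = +1 or -1, so the coefficient of e_A in the preimage is (e_A)^2 * tr(M rho(e_A))/4.
Nonzero projections over blades of grade <= 2: e_{2}: (e_{2})^2 = -1, tr(M rho(e_{2})) = - \frac{28}{3}, coefficient \frac{7}{3}; e_{23}: (e_{23})^2 = -1, tr(M rho(e_{23})) = - \frac{32}{3}, coefficient \frac{8}{3}. Every other blade of grade <= 2 projects to 0.
Answer: \frac{7}{3} e_{2} + \frac{8}{3} e_{23}


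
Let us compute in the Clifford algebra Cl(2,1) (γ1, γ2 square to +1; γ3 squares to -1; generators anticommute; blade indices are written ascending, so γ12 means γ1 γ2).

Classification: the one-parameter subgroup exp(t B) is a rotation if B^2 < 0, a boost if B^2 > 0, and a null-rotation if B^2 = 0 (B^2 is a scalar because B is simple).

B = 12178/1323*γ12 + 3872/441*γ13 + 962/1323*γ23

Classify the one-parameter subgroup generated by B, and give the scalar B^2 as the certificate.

B^2 term by term: the squares give (12178/1323)^2*(γ12)^2 + (3872/441)^2*(γ13)^2 + (962/1323)^2*(γ23)^2 = 148303684/1750329*(-1) + 14992384/194481*(+1) + 925444/1750329*(+1) = -64/9 (each basis 2-blade squares to minus the product of its generators' squares); cross terms between blades sharing an index anticommute and cancel. So B^2 = -64/9.
Answer: rotation, certificate B^2 = -64/9. The invariant at work: B^2 = -64/9 is unchanged by conjugation, hence its sign classifies the subgroup whatever basis B is written in.


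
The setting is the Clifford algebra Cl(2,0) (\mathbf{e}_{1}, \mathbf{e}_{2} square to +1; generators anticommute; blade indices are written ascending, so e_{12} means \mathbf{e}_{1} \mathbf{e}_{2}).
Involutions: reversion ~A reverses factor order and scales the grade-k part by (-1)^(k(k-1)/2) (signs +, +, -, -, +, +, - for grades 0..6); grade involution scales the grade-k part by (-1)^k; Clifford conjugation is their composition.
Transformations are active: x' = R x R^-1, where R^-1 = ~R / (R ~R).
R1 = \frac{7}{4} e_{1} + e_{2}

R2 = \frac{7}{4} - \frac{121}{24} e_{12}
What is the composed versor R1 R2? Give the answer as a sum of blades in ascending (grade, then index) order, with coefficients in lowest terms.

Distribute over the terms of R1 (each basis-blade product reordered to ascending indices, repeated generators contracted through their squares):
(\frac{7}{4} e_{1}) R2 = \frac{49}{16} e_{1} - \frac{847}{96} e_{2}
(e_{2}) R2 = \frac{121}{24} e_{1} + \frac{7}{4} e_{2}
Summing the partial products and collecting blades:
Answer: \frac{389}{48} e_{1} - \frac{679}{96} e_{2}


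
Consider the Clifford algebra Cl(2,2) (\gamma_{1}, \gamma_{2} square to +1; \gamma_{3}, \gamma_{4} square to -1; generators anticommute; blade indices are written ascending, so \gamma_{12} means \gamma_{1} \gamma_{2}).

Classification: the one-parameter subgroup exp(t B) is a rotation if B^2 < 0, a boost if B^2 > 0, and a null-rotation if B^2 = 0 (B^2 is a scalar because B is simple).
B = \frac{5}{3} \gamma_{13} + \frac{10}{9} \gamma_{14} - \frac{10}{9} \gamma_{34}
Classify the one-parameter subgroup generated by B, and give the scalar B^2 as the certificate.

B^2 term by term: the squares give (\frac{5}{3})^2*(\gamma_{13})^2 + (\frac{10}{9})^2*(\gamma_{14})^2 + (-\frac{10}{9})^2*(\gamma_{34})^2 = \frac{25}{9}*(+1) + \frac{100}{81}*(+1) + \frac{100}{81}*(-1) = \frac{25}{9} (each basis 2-blade squares to minus the product of its generators' squares); cross terms between blades sharing an index anticommute and cancel. So B^2 = \frac{25}{9}.
Answer: boost, certificate B^2 = \frac{25}{9}. Why this suffices: the scalar \frac{25}{9} survives any versor conjugation, so its sign alone determines the class however B is presented.


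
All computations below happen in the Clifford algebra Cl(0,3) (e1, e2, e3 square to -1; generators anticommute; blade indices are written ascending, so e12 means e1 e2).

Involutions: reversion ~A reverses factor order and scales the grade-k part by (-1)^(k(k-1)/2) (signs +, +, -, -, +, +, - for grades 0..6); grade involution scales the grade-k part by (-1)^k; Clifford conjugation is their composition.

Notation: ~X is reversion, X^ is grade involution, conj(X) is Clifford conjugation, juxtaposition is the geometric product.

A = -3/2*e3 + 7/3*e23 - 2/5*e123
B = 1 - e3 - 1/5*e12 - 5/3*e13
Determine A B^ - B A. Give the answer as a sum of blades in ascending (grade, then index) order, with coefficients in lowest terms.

first term: 3/2 + 5/2*e1 - 5/3*e2 - 79/50*e3 + 193/45*e12 - 7/15*e13 + 7/3*e23 - 1/10*e123
second term: -3/2 - 5/2*e1 - 5/3*e2 - 79/50*e3 - 193/45*e12 + 7/15*e13 + 7/3*e23 - 1/10*e123
Answer: 3 + 5*e1 + 386/45*e12 - 14/15*e13


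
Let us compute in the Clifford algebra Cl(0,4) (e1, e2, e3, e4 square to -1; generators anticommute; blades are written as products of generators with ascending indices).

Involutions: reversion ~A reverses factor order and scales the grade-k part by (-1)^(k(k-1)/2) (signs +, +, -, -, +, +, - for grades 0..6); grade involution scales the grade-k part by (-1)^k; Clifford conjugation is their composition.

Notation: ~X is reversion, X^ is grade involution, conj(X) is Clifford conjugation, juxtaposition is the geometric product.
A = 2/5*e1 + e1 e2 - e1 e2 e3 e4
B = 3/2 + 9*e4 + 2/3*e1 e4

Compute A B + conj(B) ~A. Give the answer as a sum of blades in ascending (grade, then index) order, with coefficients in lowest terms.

first term: 3/5*e1 - 4/15*e4 + 3/2*e1 e2 + 18/5*e1 e4 + 2/3*e2 e3 + 2/3*e2 e4 + 9*e1 e2 e3 + 9*e1 e2 e4 - 3/2*e1 e2 e3 e4
second term: 3/5*e1 - 4/15*e4 - 3/2*e1 e2 + 18/5*e1 e4 - 2/3*e2 e3 - 2/3*e2 e4 + 9*e1 e2 e3 + 9*e1 e2 e4 - 3/2*e1 e2 e3 e4
Answer: 6/5*e1 - 8/15*e4 + 36/5*e1 e4 + 18*e1 e2 e3 + 18*e1 e2 e4 - 3*e1 e2 e3 e4


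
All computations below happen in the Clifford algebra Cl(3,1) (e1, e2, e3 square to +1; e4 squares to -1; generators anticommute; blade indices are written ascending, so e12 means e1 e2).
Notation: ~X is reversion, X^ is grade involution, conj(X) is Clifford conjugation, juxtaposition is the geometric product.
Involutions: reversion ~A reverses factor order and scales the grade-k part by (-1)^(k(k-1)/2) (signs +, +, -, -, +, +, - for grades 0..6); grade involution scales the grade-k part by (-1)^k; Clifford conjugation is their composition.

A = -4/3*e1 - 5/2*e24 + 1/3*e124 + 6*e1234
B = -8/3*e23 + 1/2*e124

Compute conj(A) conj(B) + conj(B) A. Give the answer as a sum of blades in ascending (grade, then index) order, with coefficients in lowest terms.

first term: 1/6 + 5/4*e1 + 3*e3 - 16*e14 + 2/3*e24 + 20/3*e34 + 32/9*e123 + 8/9*e134
second term: 1/6 - 5/4*e1 - 3*e3 - 16*e14 - 2/3*e24 + 20/3*e34 - 32/9*e123 - 8/9*e134
Answer: 1/3 - 32*e14 + 40/3*e34


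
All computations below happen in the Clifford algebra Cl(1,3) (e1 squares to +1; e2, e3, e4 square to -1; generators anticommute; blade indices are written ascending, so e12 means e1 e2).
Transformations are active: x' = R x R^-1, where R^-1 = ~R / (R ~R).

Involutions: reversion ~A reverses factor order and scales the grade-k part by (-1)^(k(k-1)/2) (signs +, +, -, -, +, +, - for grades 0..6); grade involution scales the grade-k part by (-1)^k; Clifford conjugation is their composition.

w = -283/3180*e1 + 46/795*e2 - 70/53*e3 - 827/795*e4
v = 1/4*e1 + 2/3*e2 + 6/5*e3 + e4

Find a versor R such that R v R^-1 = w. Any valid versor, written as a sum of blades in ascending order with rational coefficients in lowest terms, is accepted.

Key observation: q(v) = q(w) = -10159/3600 (sandwiches preserve the norm), so R = v + w = 128/795*e1 + 192/265*e2 - 32/265*e3 - 32/795*e4 works whenever it is invertible — the component of v along it is kept and (v - w)/2 reverses, sending v to w.
Answer: 128/795*e1 + 192/265*e2 - 32/265*e3 - 32/795*e4


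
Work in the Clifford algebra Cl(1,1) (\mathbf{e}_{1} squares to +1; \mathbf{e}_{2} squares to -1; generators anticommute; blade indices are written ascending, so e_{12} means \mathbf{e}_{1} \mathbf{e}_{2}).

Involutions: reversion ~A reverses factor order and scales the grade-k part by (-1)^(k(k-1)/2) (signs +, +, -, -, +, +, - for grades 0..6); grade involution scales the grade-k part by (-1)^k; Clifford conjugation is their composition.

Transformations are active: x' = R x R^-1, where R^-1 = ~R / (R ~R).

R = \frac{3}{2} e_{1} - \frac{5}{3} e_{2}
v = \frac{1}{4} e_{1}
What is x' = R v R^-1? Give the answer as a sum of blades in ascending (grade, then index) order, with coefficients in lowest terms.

~R = \frac{3}{2} e_{1} - \frac{5}{3} e_{2}, and R ~R = -\frac{19}{36}, so R^-1 = ~R / (-\frac{19}{36}).
R v = \frac{3}{8} + \frac{5}{12} e_{12}
Answer: -\frac{181}{76} e_{1} + \frac{45}{19} e_{2}


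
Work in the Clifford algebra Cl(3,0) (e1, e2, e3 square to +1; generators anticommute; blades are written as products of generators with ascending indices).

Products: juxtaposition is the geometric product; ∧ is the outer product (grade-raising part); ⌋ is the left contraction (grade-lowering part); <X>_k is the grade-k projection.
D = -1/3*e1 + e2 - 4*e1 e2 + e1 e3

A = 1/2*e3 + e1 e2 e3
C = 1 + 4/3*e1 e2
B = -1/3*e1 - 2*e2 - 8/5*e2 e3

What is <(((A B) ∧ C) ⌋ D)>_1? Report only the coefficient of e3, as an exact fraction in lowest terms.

step 1: 8/5*e1 + 4/5*e2 + 13/6*e1 e3 + 2/3*e2 e3
step 2: 8/5*e1 + 4/5*e2 + 13/6*e1 e3 + 2/3*e2 e3
step 3: -19/10 + 16/5*e1 - 32/5*e2 + 8/5*e3
step 4: 16/5*e1 - 32/5*e2 + 8/5*e3
Answer: 8/5


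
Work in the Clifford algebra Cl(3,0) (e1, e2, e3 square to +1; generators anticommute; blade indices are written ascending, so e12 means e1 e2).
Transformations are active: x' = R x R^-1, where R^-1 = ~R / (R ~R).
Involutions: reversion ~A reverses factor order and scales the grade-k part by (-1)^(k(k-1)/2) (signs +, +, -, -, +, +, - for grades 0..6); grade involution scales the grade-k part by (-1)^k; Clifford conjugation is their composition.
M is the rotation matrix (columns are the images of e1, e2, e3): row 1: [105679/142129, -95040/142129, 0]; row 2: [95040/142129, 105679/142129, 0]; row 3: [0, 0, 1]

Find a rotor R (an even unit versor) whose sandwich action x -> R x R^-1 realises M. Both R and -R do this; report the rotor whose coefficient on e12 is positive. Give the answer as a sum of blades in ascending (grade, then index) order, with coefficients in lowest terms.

Method: write R = a + b12*e12 + b13*e13 + b23*e23 with a^2 + b12^2 + b13^2 + b23^2 = 1 (so R^-1 = ~R). Expanding the columns R e_j ~R gives tr M = 4a^2 - 1 and, from the antisymmetric part, M21 - M12 = -4a*b12, M13 - M31 = 4a*b13, M32 - M23 = -4a*b23.
Here tr M = 353487/142129, so a^2 = (1 + tr M)/4 = 123904/142129 and a = ±352/377. Taking a = 352/377: M21 - M12 = 190080/142129, M13 - M31 = 0, M32 - M23 = 0, giving b12 = -135/377, b13 = 0, b23 = 0, i.e. R = 352/377 - 135/377*e12.
Its e12 coefficient is negative, so report the other preimage -R.
Answer: -352/377 + 135/377*e12. Key observation: the double cover Spin(3) -> SO(3) sends R and -R to the same matrix (trace 353487/142129 here), so the stated sign of the e12 coefficient is what selects one sheet.


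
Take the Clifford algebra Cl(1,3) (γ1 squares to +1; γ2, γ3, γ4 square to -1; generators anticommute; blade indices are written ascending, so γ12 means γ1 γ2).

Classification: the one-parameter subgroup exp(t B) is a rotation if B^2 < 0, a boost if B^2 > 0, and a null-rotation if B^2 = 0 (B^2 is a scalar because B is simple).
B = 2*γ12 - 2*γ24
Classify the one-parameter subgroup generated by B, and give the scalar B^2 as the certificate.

B^2 term by term: the squares give (2)^2*(γ12)^2 + (-2)^2*(γ24)^2 = 4*(+1) + 4*(-1) = 0 (each basis 2-blade squares to minus the product of its generators' squares); cross terms between blades sharing an index anticommute and cancel. So B^2 = 0.
Answer: null-rotation, certificate B^2 = 0. One invariant decides it: the square 0 survives every conjugation, and its sign is exactly the classification.


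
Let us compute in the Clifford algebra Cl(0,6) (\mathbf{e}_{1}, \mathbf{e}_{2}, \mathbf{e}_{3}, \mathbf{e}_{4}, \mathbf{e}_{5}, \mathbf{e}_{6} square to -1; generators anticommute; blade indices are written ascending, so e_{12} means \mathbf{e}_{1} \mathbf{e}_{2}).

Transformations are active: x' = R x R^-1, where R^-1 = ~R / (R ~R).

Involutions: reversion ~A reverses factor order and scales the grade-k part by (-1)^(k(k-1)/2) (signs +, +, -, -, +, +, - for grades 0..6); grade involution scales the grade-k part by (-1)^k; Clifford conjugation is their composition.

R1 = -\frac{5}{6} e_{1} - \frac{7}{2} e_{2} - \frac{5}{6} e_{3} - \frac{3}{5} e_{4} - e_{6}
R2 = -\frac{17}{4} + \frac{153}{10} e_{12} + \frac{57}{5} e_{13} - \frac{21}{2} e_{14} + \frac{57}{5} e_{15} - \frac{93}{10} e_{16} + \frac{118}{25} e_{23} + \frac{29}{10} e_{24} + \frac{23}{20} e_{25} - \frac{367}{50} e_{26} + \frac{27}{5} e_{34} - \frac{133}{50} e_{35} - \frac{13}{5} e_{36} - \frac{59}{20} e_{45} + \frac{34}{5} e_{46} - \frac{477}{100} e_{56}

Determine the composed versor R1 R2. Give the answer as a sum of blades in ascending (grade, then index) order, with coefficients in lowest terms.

Distribute over the terms of R1 (each basis-blade product reordered to ascending indices, repeated generators contracted through their squares):
(-\frac{5}{6} e_{1}) R2 = \frac{85}{24} e_{1} + \frac{51}{4} e_{2} + \frac{19}{2} e_{3} - \frac{35}{4} e_{4} + \frac{19}{2} e_{5} - \frac{31}{4} e_{6} - \frac{59}{15} e_{123} - \frac{29}{12} e_{124} - \frac{23}{24} e_{125} + \frac{367}{60} e_{126} - \frac{9}{2} e_{134} + \frac{133}{60} e_{135} + \frac{13}{6} e_{136} + \frac{59}{24} e_{145} - \frac{17}{3} e_{146} + \frac{159}{40} e_{156}
(-\frac{7}{2} e_{2}) R2 = -\frac{1071}{20} e_{1} + \frac{119}{8} e_{2} + \frac{413}{25} e_{3} + \frac{203}{20} e_{4} + \frac{161}{40} e_{5} - \frac{2569}{100} e_{6} + \frac{399}{10} e_{123} - \frac{147}{4} e_{124} + \frac{399}{10} e_{125} - \frac{651}{20} e_{126} - \frac{189}{10} e_{234} + \frac{931}{100} e_{235} + \frac{91}{10} e_{236} + \frac{413}{40} e_{245} - \frac{119}{5} e_{246} + \frac{3339}{200} e_{256}
(-\frac{5}{6} e_{3}) R2 = -\frac{19}{2} e_{1} - \frac{59}{15} e_{2} + \frac{85}{24} e_{3} + \frac{9}{2} e_{4} - \frac{133}{60} e_{5} - \frac{13}{6} e_{6} - \frac{51}{4} e_{123} - \frac{35}{4} e_{134} + \frac{19}{2} e_{135} - \frac{31}{4} e_{136} + \frac{29}{12} e_{234} + \frac{23}{24} e_{235} - \frac{367}{60} e_{236} + \frac{59}{24} e_{345} - \frac{17}{3} e_{346} + \frac{159}{40} e_{356}
(-\frac{3}{5} e_{4}) R2 = \frac{63}{10} e_{1} - \frac{87}{50} e_{2} - \frac{81}{25} e_{3} + \frac{51}{20} e_{4} - \frac{177}{100} e_{5} + \frac{102}{25} e_{6} - \frac{459}{50} e_{124} - \frac{171}{25} e_{134} + \frac{171}{25} e_{145} - \frac{279}{50} e_{146} - \frac{354}{125} e_{234} + \frac{69}{100} e_{245} - \frac{1101}{250} e_{246} - \frac{399}{250} e_{345} - \frac{39}{25} e_{346} + \frac{1431}{500} e_{456}
(-e_{6}) R2 = \frac{93}{10} e_{1} + \frac{367}{50} e_{2} + \frac{13}{5} e_{3} - \frac{34}{5} e_{4} + \frac{477}{100} e_{5} + \frac{17}{4} e_{6} - \frac{153}{10} e_{126} - \frac{57}{5} e_{136} + \frac{21}{2} e_{146} - \frac{57}{5} e_{156} - \frac{118}{25} e_{236} - \frac{29}{10} e_{246} - \frac{23}{20} e_{256} - \frac{27}{5} e_{346} + \frac{133}{50} e_{356} + \frac{59}{20} e_{456}
Summing the partial products and collecting blades:
Answer: -\frac{5269}{120} e_{1} + \frac{703}{24} e_{2} + \frac{17353}{600} e_{3} + \frac{33}{20} e_{4} + \frac{1717}{120} e_{5} - \frac{8183}{300} e_{6} + \frac{1393}{60} e_{123} - \frac{3626}{75} e_{124} + \frac{4673}{120} e_{125} - \frac{626}{15} e_{126} - \frac{2009}{100} e_{134} + \frac{703}{60} e_{135} - \frac{1019}{60} e_{136} + \frac{5579}{600} e_{145} - \frac{56}{75} e_{146} - \frac{297}{40} e_{156} - \frac{28973}{1500} e_{234} + \frac{6161}{600} e_{235} - \frac{521}{300} e_{236} + \frac{2203}{200} e_{245} - \frac{3888}{125} e_{246} + \frac{3109}{200} e_{256} + \frac{2587}{3000} e_{345} - \frac{947}{75} e_{346} + \frac{1327}{200} e_{356} + \frac{1453}{250} e_{456}
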